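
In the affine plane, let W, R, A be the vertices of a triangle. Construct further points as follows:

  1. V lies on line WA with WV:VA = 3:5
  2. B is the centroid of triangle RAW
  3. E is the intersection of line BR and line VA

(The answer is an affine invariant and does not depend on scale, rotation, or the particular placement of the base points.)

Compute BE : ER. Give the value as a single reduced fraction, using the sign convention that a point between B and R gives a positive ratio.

Assign W = (0, 0), R = (1, 0), A = (0, 1) — the answer is frame-independent, so this choice is without loss of generality.
1. V lies on line WA with WV:VA = 3:5 ⇒ V = (0, 3/8)
2. B is the centroid of triangle RAW ⇒ B = (1/3, 1/3)
3. E is the intersection of line BR and line VA ⇒ E = (0, 1/2)
E = B + t·(R−B) with t = -1/2, so BE:ER = t:(1−t) = -1/2:3/2

BE:ER = -1/3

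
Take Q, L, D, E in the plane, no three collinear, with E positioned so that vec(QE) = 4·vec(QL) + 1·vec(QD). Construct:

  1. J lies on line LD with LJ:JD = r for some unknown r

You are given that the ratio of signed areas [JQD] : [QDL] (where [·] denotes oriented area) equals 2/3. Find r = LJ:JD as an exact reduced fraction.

r = 1/2

Choose coordinates Q = (0, 0), L = (1, 0), D = (0, 1), E = (4, 1).
1. With LJ:JD = r, write λ = r/(r+1) so J = L + λ·(D−L); J is affine-linear in λ
Every point depending on J is an affine combination of J and λ-independent points, so each such coordinate is linear in λ; the λ² term in each signed area is a multiple of (D−L)×(D−L) = 0, so 2·[JQD] and 2·[QDL] are each linear in λ. Evaluating at λ=0 and λ=1:
  2·[JQD] = λ − 1,   2·[QDL] = -1
So [JQD]:[QDL] = (λ − 1) / (-1). Setting this equal to 2/3:
  λ − 1 = 2/3·(-1)  ⇒  λ = 1/3
Then r = λ/(1−λ) = (1/3)/(2/3) = 1/2. Check: with r = 1/2, J = (2/3, 1/3) and [JQD]:[QDL] = 2/3 as required.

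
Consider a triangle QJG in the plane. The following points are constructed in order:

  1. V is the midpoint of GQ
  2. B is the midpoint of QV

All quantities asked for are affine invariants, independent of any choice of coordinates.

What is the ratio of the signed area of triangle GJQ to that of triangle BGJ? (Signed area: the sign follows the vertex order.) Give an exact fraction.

Choose coordinates Q = (0, 0), J = (1, 0), G = (0, 1).
1. V is the midpoint of GQ ⇒ V = (0, 1/2)
2. B is the midpoint of QV ⇒ B = (0, 1/4)
2·[GJQ] = -1, 2·[BGJ] = -3/4
[GJQ]:[BGJ] = -1:-3/4 = 4/3

[GJQ]:[BGJ] = 4/3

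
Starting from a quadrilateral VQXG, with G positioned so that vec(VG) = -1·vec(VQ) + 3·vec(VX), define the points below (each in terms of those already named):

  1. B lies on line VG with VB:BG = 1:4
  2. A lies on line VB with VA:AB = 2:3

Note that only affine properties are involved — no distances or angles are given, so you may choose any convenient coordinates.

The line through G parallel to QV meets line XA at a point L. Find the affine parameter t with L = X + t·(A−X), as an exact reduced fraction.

Set V = (0, 0), Q = (1, 0), X = (0, 1), G = (-1, 3); any affine frame gives the same invariant.
1. B lies on line VG with VB:BG = 1:4 ⇒ B = (-1/5, 3/5)
2. A lies on line VB with VA:AB = 2:3 ⇒ A = (-2/25, 6/25)
through G parallel to QV: direction (-1, 0); meets XA at L = (4/19, 3)
L = X + t·(A−X) with t = -50/19

t = -50/19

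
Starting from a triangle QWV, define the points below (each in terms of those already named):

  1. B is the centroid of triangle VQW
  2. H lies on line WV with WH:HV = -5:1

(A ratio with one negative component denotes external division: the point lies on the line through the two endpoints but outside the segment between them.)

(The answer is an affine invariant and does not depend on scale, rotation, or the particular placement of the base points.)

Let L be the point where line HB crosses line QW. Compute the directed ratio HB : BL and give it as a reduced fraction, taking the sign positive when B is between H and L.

HB:BL = 11/4

Assign Q = (0, 0), W = (1, 0), V = (0, 1) — the answer is frame-independent, so this choice is without loss of generality.
1. B is the centroid of triangle VQW ⇒ B = (1/3, 1/3)
2. H lies on line WV with WH:HV = -5:1 ⇒ H = (-1/4, 5/4)
line HB meets QW at L = (6/11, 0)
B = H + t·(L−H) with t = 11/15, so HB:BL = 11/15:4/15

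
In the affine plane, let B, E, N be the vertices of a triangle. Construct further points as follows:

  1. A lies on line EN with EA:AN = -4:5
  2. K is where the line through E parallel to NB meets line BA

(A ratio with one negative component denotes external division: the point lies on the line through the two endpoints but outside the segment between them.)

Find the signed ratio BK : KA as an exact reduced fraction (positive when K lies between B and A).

BK:KA = 1/4

Choose coordinates B = (0, 0), E = (1, 0), N = (0, 1).
1. A lies on line EN with EA:AN = -4:5 ⇒ A = (5, -4)
2. K is where the line through E parallel to NB meets line BA ⇒ K = (1, -4/5)
K = B + t·(A−B) with t = 1/5, so BK:KA = t:(1−t) = 1/5:4/5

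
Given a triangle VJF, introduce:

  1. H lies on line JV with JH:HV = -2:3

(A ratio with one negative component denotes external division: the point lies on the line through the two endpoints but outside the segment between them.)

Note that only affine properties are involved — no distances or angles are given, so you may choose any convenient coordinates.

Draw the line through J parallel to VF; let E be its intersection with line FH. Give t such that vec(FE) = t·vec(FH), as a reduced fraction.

t = 1/3

Work in coordinates with V = (0, 0), J = (1, 0), F = (0, 1).
1. H lies on line JV with JH:HV = -2:3 ⇒ H = (3, 0)
through J parallel to VF: direction (0, 1); meets FH at E = (1, 2/3)
E = F + t·(H−F) with t = 1/3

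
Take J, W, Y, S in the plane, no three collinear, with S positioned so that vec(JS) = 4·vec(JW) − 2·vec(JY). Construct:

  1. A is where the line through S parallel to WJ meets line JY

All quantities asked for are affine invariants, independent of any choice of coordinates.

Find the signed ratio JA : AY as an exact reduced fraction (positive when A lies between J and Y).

JA:AY = -2/3

Set J = (0, 0), W = (1, 0), Y = (0, 1), S = (4, -2); any affine frame gives the same invariant.
1. A is where the line through S parallel to WJ meets line JY ⇒ A = (0, -2)
A = J + t·(Y−J) with t = -2, so JA:AY = t:(1−t) = -2:3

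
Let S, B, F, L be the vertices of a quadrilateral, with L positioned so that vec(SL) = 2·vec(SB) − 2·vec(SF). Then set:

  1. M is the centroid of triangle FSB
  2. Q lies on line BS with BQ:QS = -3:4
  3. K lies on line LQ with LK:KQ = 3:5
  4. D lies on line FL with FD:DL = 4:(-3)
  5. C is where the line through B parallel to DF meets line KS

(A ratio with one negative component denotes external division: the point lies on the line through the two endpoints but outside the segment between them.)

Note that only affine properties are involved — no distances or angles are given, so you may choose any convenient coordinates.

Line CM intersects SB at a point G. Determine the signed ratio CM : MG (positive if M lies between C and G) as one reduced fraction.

Work in coordinates with S = (0, 0), B = (1, 0), F = (0, 1), L = (2, -2).
1. M is the centroid of triangle FSB ⇒ M = (1/3, 1/3)
2. Q lies on line BS with BQ:QS = -3:4 ⇒ Q = (4, 0)
3. K lies on line LQ with LK:KQ = 3:5 ⇒ K = (11/4, -5/4)
4. D lies on line FL with FD:DL = 4:(-3) ⇒ D = (8, -11)
5. C is where the line through B parallel to DF meets line KS ⇒ C = (33/23, -15/23)
line CM meets SB at G = (12/17, 0)
M = C + t·(G−C) with t = 68/45, so CM:MG = 68/45:-23/45

CM:MG = -68/23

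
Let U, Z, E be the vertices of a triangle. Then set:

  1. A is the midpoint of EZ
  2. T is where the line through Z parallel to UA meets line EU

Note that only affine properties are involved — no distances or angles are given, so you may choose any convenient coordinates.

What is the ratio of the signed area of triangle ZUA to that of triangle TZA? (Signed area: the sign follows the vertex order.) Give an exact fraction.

[ZUA]:[TZA] = -1/2

Work in coordinates with U = (0, 0), Z = (1, 0), E = (0, 1).
1. A is the midpoint of EZ ⇒ A = (1/2, 1/2)
2. T is where the line through Z parallel to UA meets line EU ⇒ T = (0, -1)
2·[ZUA] = -1/2, 2·[TZA] = 1
[ZUA]:[TZA] = -1/2:1 = -1/2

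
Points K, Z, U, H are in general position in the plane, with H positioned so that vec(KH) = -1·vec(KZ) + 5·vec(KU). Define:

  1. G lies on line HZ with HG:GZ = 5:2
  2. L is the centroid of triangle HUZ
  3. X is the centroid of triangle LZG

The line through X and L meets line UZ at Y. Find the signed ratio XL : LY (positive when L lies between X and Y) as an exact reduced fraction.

Work in coordinates with K = (0, 0), Z = (1, 0), U = (0, 1), H = (-1, 5).
1. G lies on line HZ with HG:GZ = 5:2 ⇒ G = (3/7, 10/7)
2. L is the centroid of triangle HUZ ⇒ L = (0, 2)
3. X is the centroid of triangle LZG ⇒ X = (10/21, 8/7)
line XL meets UZ at Y = (5/4, -1/4)
L = X + t·(Y−X) with t = -8/13, so XL:LY = -8/13:21/13

XL:LY = -8/21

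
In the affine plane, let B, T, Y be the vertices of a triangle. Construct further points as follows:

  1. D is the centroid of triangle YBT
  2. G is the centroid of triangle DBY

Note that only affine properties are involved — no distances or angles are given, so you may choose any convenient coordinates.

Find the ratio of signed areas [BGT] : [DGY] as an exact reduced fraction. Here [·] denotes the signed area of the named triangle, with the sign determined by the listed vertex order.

Assign B = (0, 0), T = (1, 0), Y = (0, 1) — the answer is frame-independent, so this choice is without loss of generality.
1. D is the centroid of triangle YBT ⇒ D = (1/3, 1/3)
2. G is the centroid of triangle DBY ⇒ G = (1/9, 4/9)
2·[BGT] = -4/9, 2·[DGY] = -1/9
[BGT]:[DGY] = -4/9:-1/9 = 4

[BGT]:[DGY] = 4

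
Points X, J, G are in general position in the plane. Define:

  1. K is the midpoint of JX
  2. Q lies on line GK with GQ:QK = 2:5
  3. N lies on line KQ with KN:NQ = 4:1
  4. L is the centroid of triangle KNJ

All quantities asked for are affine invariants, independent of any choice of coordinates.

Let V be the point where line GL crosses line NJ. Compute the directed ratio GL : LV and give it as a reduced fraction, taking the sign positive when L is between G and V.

GL:LV = -13/4

Choose coordinates X = (0, 0), J = (1, 0), G = (0, 1).
1. K is the midpoint of JX ⇒ K = (1/2, 0)
2. Q lies on line GK with GQ:QK = 2:5 ⇒ Q = (1/7, 5/7)
3. N lies on line KQ with KN:NQ = 4:1 ⇒ N = (3/14, 4/7)
4. L is the centroid of triangle KNJ ⇒ L = (4/7, 4/21)
line GL meets NJ at V = (36/91, 40/91)
L = G + t·(V−G) with t = 13/9, so GL:LV = 13/9:-4/9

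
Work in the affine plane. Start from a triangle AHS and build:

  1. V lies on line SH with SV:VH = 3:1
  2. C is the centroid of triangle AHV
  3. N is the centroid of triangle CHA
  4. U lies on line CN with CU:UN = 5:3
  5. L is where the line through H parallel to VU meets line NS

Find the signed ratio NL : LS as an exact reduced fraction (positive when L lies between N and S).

NL:LS = -1/4

Set A = (0, 0), H = (1, 0), S = (0, 1); any affine frame gives the same invariant.
1. V lies on line SH with SV:VH = 3:1 ⇒ V = (3/4, 1/4)
2. C is the centroid of triangle AHV ⇒ C = (7/12, 1/12)
3. N is the centroid of triangle CHA ⇒ N = (19/36, 1/36)
4. U lies on line CN with CU:UN = 5:3 ⇒ U = (79/144, 7/144)
5. L is where the line through H parallel to VU meets line NS ⇒ L = (19/27, -8/27)
L = N + t·(S−N) with t = -1/3, so NL:LS = t:(1−t) = -1/3:4/3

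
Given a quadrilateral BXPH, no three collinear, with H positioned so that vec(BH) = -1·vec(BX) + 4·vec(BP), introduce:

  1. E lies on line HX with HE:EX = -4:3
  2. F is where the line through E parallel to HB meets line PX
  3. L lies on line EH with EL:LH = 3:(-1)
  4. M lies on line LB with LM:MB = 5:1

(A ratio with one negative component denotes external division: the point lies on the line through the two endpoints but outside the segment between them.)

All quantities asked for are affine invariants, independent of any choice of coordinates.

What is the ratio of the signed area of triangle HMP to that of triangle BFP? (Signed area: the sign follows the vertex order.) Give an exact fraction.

Work in coordinates with B = (0, 0), X = (1, 0), P = (0, 1), H = (-1, 4).
1. E lies on line HX with HE:EX = -4:3 ⇒ E = (7, -12)
2. F is where the line through E parallel to HB meets line PX ⇒ F = (5, -4)
3. L lies on line EH with EL:LH = 3:(-1) ⇒ L = (-5, 12)
4. M lies on line LB with LM:MB = 5:1 ⇒ M = (-5/6, 2)
2·[HMP] = 3/2, 2·[BFP] = 5
[HMP]:[BFP] = 3/2:5 = 3/10

[HMP]:[BFP] = 3/10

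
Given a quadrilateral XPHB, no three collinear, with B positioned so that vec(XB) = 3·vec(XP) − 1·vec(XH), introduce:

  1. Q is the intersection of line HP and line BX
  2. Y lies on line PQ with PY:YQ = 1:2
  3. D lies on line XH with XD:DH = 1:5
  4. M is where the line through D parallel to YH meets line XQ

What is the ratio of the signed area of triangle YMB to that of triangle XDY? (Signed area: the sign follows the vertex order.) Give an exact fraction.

[YMB]:[XDY] = -22/7

Set X = (0, 0), P = (1, 0), H = (0, 1), B = (3, -1); any affine frame gives the same invariant.
1. Q is the intersection of line HP and line BX ⇒ Q = (3/2, -1/2)
2. Y lies on line PQ with PY:YQ = 1:2 ⇒ Y = (7/6, -1/6)
3. D lies on line XH with XD:DH = 1:5 ⇒ D = (0, 1/6)
4. M is where the line through D parallel to YH meets line XQ ⇒ M = (1/4, -1/12)
2·[YMB] = 11/18, 2·[XDY] = -7/36
[YMB]:[XDY] = 11/18:-7/36 = -22/7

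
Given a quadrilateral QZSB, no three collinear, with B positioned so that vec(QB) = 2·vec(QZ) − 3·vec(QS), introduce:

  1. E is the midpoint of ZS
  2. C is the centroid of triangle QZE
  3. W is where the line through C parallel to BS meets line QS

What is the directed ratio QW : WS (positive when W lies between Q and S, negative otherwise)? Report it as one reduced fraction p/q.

Work in coordinates with Q = (0, 0), Z = (1, 0), S = (0, 1), B = (2, -3).
1. E is the midpoint of ZS ⇒ E = (1/2, 1/2)
2. C is the centroid of triangle QZE ⇒ C = (1/2, 1/6)
3. W is where the line through C parallel to BS meets line QS ⇒ W = (0, 7/6)
W = Q + t·(S−Q) with t = 7/6, so QW:WS = t:(1−t) = 7/6:-1/6

QW:WS = -7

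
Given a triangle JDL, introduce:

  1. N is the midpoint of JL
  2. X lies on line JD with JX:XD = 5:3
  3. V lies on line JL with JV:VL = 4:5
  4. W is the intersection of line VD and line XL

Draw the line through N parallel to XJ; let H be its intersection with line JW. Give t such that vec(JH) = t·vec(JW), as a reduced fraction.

Set J = (0, 0), D = (1, 0), L = (0, 1); any affine frame gives the same invariant.
1. N is the midpoint of JL ⇒ N = (0, 1/2)
2. X lies on line JD with JX:XD = 5:3 ⇒ X = (5/8, 0)
3. V lies on line JL with JV:VL = 4:5 ⇒ V = (0, 4/9)
4. W is the intersection of line VD and line XL ⇒ W = (25/52, 3/13)
through N parallel to XJ: direction (-5/8, 0); meets JW at H = (25/24, 1/2)
H = J + t·(W−J) with t = 13/6

t = 13/6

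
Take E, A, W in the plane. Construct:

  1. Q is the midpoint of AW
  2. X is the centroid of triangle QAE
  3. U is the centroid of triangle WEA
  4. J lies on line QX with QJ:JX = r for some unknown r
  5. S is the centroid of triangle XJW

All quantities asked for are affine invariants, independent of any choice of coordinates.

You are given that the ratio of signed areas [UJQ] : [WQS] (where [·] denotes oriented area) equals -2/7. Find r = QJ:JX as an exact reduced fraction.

r = 2/3

Choose coordinates E = (0, 0), A = (1, 0), W = (0, 1).
1. Q is the midpoint of AW ⇒ Q = (1/2, 1/2)
2. X is the centroid of triangle QAE ⇒ X = (1/2, 1/6)
3. U is the centroid of triangle WEA ⇒ U = (1/3, 1/3)
4. With QJ:JX = r, write λ = r/(r+1) so J = Q + λ·(X−Q); J is affine-linear in λ
5. S is the centroid of triangle XJW ⇒ S is an affine combination of earlier points and hence also affine-linear in λ
Every point depending on J is an affine combination of J and λ-independent points, so each such coordinate is linear in λ; the λ² term in each signed area is a multiple of (X−Q)×(X−Q) = 0, so 2·[UJQ] and 2·[WQS] are each linear in λ. Evaluating at λ=0 and λ=1:
  2·[UJQ] = 1/18·λ,   2·[WQS] = -1/18·λ − 1/18
So [UJQ]:[WQS] = (1/18·λ) / (-1/18·λ − 1/18). Setting this equal to -2/7:
  1/18·λ = -2/7·(-1/18·λ − 1/18)  ⇒  λ = 2/5
Then r = λ/(1−λ) = (2/5)/(3/5) = 2/3. Check: with r = 2/3, J = (1/2, 11/30) and [UJQ]:[WQS] = -2/7 as required.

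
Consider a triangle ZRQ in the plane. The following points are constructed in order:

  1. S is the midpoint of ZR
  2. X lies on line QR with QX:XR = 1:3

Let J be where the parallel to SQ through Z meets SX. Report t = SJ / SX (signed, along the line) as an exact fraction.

Set Z = (0, 0), R = (1, 0), Q = (0, 1); any affine frame gives the same invariant.
1. S is the midpoint of ZR ⇒ S = (1/2, 0)
2. X lies on line QR with QX:XR = 1:3 ⇒ X = (1/4, 3/4)
through Z parallel to SQ: direction (-1/2, 1); meets SX at J = (3/2, -3)
J = S + t·(X−S) with t = -4

t = -4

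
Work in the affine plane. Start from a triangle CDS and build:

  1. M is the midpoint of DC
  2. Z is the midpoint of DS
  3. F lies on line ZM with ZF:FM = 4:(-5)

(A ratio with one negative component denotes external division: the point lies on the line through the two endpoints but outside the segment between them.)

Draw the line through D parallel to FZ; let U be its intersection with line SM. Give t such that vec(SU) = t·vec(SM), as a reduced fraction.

t = 2

Work in coordinates with C = (0, 0), D = (1, 0), S = (0, 1).
1. M is the midpoint of DC ⇒ M = (1/2, 0)
2. Z is the midpoint of DS ⇒ Z = (1/2, 1/2)
3. F lies on line ZM with ZF:FM = 4:(-5) ⇒ F = (1/2, 5/2)
through D parallel to FZ: direction (0, -2); meets SM at U = (1, -1)
U = S + t·(M−S) with t = 2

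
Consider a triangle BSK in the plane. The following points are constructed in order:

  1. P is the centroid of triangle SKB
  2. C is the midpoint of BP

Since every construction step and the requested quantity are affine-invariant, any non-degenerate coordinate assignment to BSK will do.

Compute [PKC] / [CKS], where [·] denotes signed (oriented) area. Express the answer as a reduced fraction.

[PKC]:[CKS] = -1/4

Work in coordinates with B = (0, 0), S = (1, 0), K = (0, 1).
1. P is the centroid of triangle SKB ⇒ P = (1/3, 1/3)
2. C is the midpoint of BP ⇒ C = (1/6, 1/6)
2·[PKC] = 1/6, 2·[CKS] = -2/3
[PKC]:[CKS] = 1/6:-2/3 = -1/4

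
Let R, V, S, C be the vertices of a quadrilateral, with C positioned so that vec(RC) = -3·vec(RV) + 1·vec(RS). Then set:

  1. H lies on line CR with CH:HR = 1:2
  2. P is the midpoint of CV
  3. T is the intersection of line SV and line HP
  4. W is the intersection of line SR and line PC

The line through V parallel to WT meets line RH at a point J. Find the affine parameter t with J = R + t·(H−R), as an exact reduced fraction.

t = 3/26

Work in coordinates with R = (0, 0), V = (1, 0), S = (0, 1), C = (-3, 1).
1. H lies on line CR with CH:HR = 1:2 ⇒ H = (-2, 2/3)
2. P is the midpoint of CV ⇒ P = (-1, 1/2)
3. T is the intersection of line SV and line HP ⇒ T = (4/5, 1/5)
4. W is the intersection of line SR and line PC ⇒ W = (0, 1/4)
through V parallel to WT: direction (4/5, -1/20); meets RH at J = (-3/13, 1/13)
J = R + t·(H−R) with t = 3/26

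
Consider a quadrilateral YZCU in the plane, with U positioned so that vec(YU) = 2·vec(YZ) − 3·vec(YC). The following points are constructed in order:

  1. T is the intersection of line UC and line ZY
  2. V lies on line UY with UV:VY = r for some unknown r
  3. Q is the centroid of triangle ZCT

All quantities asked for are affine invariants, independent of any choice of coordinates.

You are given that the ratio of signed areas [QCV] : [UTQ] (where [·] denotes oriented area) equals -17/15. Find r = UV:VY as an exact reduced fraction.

Work in coordinates with Y = (0, 0), Z = (1, 0), C = (0, 1), U = (2, -3).
1. T is the intersection of line UC and line ZY ⇒ T = (1/2, 0)
2. With UV:VY = r, write λ = r/(r+1) so V = U + λ·(Y−U); V is affine-linear in λ
3. Q is the centroid of triangle ZCT ⇒ Q = (1/2, 1/3)
Every point depending on V is an affine combination of V and λ-independent points, so each such coordinate is linear in λ; the λ² term in each signed area is a multiple of (Y−U)×(Y−U) = 0, so 2·[QCV] and 2·[UTQ] are each linear in λ. Evaluating at λ=0 and λ=1:
  2·[QCV] = -1/6·λ + 2/3,   2·[UTQ] = -1/2
So [QCV]:[UTQ] = (-1/6·λ + 2/3) / (-1/2). Setting this equal to -17/15:
  -1/6·λ + 2/3 = -17/15·(-1/2)  ⇒  λ = 3/5
Then r = λ/(1−λ) = (3/5)/(2/5) = 3/2. Check: with r = 3/2, V = (4/5, -6/5) and [QCV]:[UTQ] = -17/15 as required.

r = 3/2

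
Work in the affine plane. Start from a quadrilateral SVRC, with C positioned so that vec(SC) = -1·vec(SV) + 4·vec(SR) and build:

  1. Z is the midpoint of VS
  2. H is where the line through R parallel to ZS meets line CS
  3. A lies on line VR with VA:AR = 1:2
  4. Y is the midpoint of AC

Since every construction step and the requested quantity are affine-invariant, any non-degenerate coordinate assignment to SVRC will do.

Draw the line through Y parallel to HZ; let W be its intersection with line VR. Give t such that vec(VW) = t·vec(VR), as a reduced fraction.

Set S = (0, 0), V = (1, 0), R = (0, 1), C = (-1, 4); any affine frame gives the same invariant.
1. Z is the midpoint of VS ⇒ Z = (1/2, 0)
2. H is where the line through R parallel to ZS meets line CS ⇒ H = (-1/4, 1)
3. A lies on line VR with VA:AR = 1:2 ⇒ A = (2/3, 1/3)
4. Y is the midpoint of AC ⇒ Y = (-1/6, 13/6)
through Y parallel to HZ: direction (3/4, -1); meets VR at W = (17/6, -11/6)
W = V + t·(R−V) with t = -11/6

t = -11/6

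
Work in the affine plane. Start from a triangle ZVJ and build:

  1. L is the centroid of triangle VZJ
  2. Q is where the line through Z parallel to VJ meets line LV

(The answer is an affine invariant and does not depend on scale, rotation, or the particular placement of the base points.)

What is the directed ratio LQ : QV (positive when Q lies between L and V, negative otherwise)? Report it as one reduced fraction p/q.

LQ:QV = -2/3

Set Z = (0, 0), V = (1, 0), J = (0, 1); any affine frame gives the same invariant.
1. L is the centroid of triangle VZJ ⇒ L = (1/3, 1/3)
2. Q is where the line through Z parallel to VJ meets line LV ⇒ Q = (-1, 1)
Q = L + t·(V−L) with t = -2, so LQ:QV = t:(1−t) = -2:3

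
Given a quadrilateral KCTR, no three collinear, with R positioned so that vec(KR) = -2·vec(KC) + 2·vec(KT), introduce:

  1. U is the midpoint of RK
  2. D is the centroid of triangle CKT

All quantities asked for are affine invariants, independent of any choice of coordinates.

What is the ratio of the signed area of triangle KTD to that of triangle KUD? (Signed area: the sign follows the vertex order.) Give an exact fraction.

Choose coordinates K = (0, 0), C = (1, 0), T = (0, 1), R = (-2, 2).
1. U is the midpoint of RK ⇒ U = (-1, 1)
2. D is the centroid of triangle CKT ⇒ D = (1/3, 1/3)
2·[KTD] = -1/3, 2·[KUD] = -2/3
[KTD]:[KUD] = -1/3:-2/3 = 1/2

[KTD]:[KUD] = 1/2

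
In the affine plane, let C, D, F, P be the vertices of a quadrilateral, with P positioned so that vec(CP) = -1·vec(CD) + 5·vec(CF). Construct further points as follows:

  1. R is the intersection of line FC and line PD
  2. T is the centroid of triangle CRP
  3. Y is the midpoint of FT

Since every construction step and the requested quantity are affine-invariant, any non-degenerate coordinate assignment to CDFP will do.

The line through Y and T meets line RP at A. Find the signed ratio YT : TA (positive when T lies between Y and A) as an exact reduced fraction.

YT:TA = 2/5

Choose coordinates C = (0, 0), D = (1, 0), F = (0, 1), P = (-1, 5).
1. R is the intersection of line FC and line PD ⇒ R = (0, 5/2)
2. T is the centroid of triangle CRP ⇒ T = (-1/3, 5/2)
3. Y is the midpoint of FT ⇒ Y = (-1/6, 7/4)
line YT meets RP at A = (-3/4, 35/8)
T = Y + t·(A−Y) with t = 2/7, so YT:TA = 2/7:5/7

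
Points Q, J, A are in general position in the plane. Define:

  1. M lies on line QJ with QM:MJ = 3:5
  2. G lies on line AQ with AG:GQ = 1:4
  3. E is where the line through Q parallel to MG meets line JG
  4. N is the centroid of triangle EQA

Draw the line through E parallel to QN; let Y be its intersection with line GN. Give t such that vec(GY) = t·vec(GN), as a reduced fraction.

Work in coordinates with Q = (0, 0), J = (1, 0), A = (0, 1).
1. M lies on line QJ with QM:MJ = 3:5 ⇒ M = (3/8, 0)
2. G lies on line AQ with AG:GQ = 1:4 ⇒ G = (0, 4/5)
3. E is where the line through Q parallel to MG meets line JG ⇒ E = (-3/5, 32/25)
4. N is the centroid of triangle EQA ⇒ N = (-1/5, 19/25)
through E parallel to QN: direction (-1/5, 19/25); meets GN at Y = (-9/20, 71/100)
Y = G + t·(N−G) with t = 9/4

t = 9/4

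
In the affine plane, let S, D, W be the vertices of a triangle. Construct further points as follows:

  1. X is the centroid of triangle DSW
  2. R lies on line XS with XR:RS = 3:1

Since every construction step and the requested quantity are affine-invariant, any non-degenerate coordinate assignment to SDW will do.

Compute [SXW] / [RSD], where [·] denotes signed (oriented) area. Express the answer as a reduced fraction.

Work in coordinates with S = (0, 0), D = (1, 0), W = (0, 1).
1. X is the centroid of triangle DSW ⇒ X = (1/3, 1/3)
2. R lies on line XS with XR:RS = 3:1 ⇒ R = (1/12, 1/12)
2·[SXW] = 1/3, 2·[RSD] = 1/12
[SXW]:[RSD] = 1/3:1/12 = 4

[SXW]:[RSD] = 4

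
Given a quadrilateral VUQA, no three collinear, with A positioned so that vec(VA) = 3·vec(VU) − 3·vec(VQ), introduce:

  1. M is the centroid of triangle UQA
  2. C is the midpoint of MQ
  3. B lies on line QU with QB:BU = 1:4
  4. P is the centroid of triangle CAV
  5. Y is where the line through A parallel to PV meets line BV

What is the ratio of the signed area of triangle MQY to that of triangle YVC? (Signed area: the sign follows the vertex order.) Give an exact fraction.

[MQY]:[YVC] = -98/15

Assign V = (0, 0), U = (1, 0), Q = (0, 1), A = (3, -3) — the answer is frame-independent, so this choice is without loss of generality.
1. M is the centroid of triangle UQA ⇒ M = (4/3, -2/3)
2. C is the midpoint of MQ ⇒ C = (2/3, 1/6)
3. B lies on line QU with QB:BU = 1:4 ⇒ B = (1/5, 4/5)
4. P is the centroid of triangle CAV ⇒ P = (11/9, -17/18)
5. Y is where the line through A parallel to PV meets line BV ⇒ Y = (-1/7, -4/7)
2·[MQY] = 7/3, 2·[YVC] = -5/14
[MQY]:[YVC] = 7/3:-5/14 = -98/15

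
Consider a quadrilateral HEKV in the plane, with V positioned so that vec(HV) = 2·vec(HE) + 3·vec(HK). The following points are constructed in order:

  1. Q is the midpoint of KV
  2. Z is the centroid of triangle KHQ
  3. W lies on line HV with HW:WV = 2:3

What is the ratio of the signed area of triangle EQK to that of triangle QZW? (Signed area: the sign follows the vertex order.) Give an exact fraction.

[EQK]:[QZW] = 6

Set H = (0, 0), E = (1, 0), K = (0, 1), V = (2, 3); any affine frame gives the same invariant.
1. Q is the midpoint of KV ⇒ Q = (1, 2)
2. Z is the centroid of triangle KHQ ⇒ Z = (1/3, 1)
3. W lies on line HV with HW:WV = 2:3 ⇒ W = (4/5, 6/5)
2·[EQK] = 2, 2·[QZW] = 1/3
[EQK]:[QZW] = 2:1/3 = 6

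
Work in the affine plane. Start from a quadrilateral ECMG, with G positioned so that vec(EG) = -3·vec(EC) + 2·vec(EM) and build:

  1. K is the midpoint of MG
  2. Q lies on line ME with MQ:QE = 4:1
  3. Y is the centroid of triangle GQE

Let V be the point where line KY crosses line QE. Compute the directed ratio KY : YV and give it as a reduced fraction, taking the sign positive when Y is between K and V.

KY:YV = 1/2

Assign E = (0, 0), C = (1, 0), M = (0, 1), G = (-3, 2) — the answer is frame-independent, so this choice is without loss of generality.
1. K is the midpoint of MG ⇒ K = (-3/2, 3/2)
2. Q lies on line ME with MQ:QE = 4:1 ⇒ Q = (0, 1/5)
3. Y is the centroid of triangle GQE ⇒ Y = (-1, 11/15)
line KY meets QE at V = (0, -4/5)
Y = K + t·(V−K) with t = 1/3, so KY:YV = 1/3:2/3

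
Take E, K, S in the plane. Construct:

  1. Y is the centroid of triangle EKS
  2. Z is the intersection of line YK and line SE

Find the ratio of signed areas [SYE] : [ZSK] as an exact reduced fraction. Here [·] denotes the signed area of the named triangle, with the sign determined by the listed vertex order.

[SYE]:[ZSK] = 2/3

Choose coordinates E = (0, 0), K = (1, 0), S = (0, 1).
1. Y is the centroid of triangle EKS ⇒ Y = (1/3, 1/3)
2. Z is the intersection of line YK and line SE ⇒ Z = (0, 1/2)
2·[SYE] = -1/3, 2·[ZSK] = -1/2
[SYE]:[ZSK] = -1/3:-1/2 = 2/3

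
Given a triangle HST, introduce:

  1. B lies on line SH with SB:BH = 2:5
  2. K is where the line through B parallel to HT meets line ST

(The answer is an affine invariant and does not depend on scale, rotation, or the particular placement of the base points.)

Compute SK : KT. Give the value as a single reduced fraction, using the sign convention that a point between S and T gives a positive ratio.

Assign H = (0, 0), S = (1, 0), T = (0, 1) — the answer is frame-independent, so this choice is without loss of generality.
1. B lies on line SH with SB:BH = 2:5 ⇒ B = (5/7, 0)
2. K is where the line through B parallel to HT meets line ST ⇒ K = (5/7, 2/7)
K = S + t·(T−S) with t = 2/7, so SK:KT = t:(1−t) = 2/7:5/7

SK:KT = 2/5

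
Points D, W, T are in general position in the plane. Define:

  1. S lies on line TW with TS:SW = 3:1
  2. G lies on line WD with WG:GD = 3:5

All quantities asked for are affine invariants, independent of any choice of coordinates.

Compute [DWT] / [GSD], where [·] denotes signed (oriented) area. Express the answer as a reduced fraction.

Assign D = (0, 0), W = (1, 0), T = (0, 1) — the answer is frame-independent, so this choice is without loss of generality.
1. S lies on line TW with TS:SW = 3:1 ⇒ S = (3/4, 1/4)
2. G lies on line WD with WG:GD = 3:5 ⇒ G = (5/8, 0)
2·[DWT] = 1, 2·[GSD] = 5/32
[DWT]:[GSD] = 1:5/32 = 32/5

[DWT]:[GSD] = 32/5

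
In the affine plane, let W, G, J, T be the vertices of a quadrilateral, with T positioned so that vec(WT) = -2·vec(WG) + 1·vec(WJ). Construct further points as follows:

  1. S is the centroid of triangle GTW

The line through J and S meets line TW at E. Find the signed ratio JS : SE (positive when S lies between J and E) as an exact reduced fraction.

Choose coordinates W = (0, 0), G = (1, 0), J = (0, 1), T = (-2, 1).
1. S is the centroid of triangle GTW ⇒ S = (-1/3, 1/3)
line JS meets TW at E = (-2/5, 1/5)
S = J + t·(E−J) with t = 5/6, so JS:SE = 5/6:1/6

JS:SE = 5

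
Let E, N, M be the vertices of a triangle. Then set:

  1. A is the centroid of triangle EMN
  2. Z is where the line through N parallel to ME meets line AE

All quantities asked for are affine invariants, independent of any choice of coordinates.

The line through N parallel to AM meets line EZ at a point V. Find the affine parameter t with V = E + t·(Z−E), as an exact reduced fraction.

t = 2/3

Set E = (0, 0), N = (1, 0), M = (0, 1); any affine frame gives the same invariant.
1. A is the centroid of triangle EMN ⇒ A = (1/3, 1/3)
2. Z is where the line through N parallel to ME meets line AE ⇒ Z = (1, 1)
through N parallel to AM: direction (-1/3, 2/3); meets EZ at V = (2/3, 2/3)
V = E + t·(Z−E) with t = 2/3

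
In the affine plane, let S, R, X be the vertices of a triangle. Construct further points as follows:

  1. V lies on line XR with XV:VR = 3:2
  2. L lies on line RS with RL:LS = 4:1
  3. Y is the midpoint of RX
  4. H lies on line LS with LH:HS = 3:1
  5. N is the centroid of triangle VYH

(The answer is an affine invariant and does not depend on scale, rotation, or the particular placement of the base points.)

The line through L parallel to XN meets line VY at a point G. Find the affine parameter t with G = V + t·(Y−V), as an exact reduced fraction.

Assign S = (0, 0), R = (1, 0), X = (0, 1) — the answer is frame-independent, so this choice is without loss of generality.
1. V lies on line XR with XV:VR = 3:2 ⇒ V = (3/5, 2/5)
2. L lies on line RS with RL:LS = 4:1 ⇒ L = (1/5, 0)
3. Y is the midpoint of RX ⇒ Y = (1/2, 1/2)
4. H lies on line LS with LH:HS = 3:1 ⇒ H = (1/20, 0)
5. N is the centroid of triangle VYH ⇒ N = (23/60, 3/10)
through L parallel to XN: direction (23/60, -7/10); meets VY at G = (-73/95, 168/95)
G = V + t·(Y−V) with t = 260/19

t = 260/19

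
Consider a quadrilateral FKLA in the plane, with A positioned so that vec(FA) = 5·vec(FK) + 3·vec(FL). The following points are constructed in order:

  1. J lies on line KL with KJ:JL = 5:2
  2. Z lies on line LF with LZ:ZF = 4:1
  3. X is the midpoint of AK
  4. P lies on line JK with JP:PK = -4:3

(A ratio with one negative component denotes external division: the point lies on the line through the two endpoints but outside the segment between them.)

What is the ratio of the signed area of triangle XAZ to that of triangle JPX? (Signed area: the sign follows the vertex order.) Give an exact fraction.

[XAZ]:[JPX] = 19/100

Choose coordinates F = (0, 0), K = (1, 0), L = (0, 1), A = (5, 3).
1. J lies on line KL with KJ:JL = 5:2 ⇒ J = (2/7, 5/7)
2. Z lies on line LF with LZ:ZF = 4:1 ⇒ Z = (0, 1/5)
3. X is the midpoint of AK ⇒ X = (3, 3/2)
4. P lies on line JK with JP:PK = -4:3 ⇒ P = (22/7, -15/7)
2·[XAZ] = 19/10, 2·[JPX] = 10
[XAZ]:[JPX] = 19/10:10 = 19/100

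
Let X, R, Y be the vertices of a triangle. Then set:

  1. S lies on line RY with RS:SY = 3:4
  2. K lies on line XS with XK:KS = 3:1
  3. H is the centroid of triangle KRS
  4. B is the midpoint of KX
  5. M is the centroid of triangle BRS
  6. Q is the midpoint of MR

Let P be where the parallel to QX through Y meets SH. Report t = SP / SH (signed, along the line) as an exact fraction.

Work in coordinates with X = (0, 0), R = (1, 0), Y = (0, 1).
1. S lies on line RY with RS:SY = 3:4 ⇒ S = (4/7, 3/7)
2. K lies on line XS with XK:KS = 3:1 ⇒ K = (3/7, 9/28)
3. H is the centroid of triangle KRS ⇒ H = (2/3, 1/4)
4. B is the midpoint of KX ⇒ B = (3/14, 9/56)
5. M is the centroid of triangle BRS ⇒ M = (25/42, 11/56)
6. Q is the midpoint of MR ⇒ Q = (67/84, 11/112)
through Y parallel to QX: direction (-67/84, -11/112); meets SH at P = (268/1071, 368/357)
P = S + t·(H−S) with t = -172/51

t = -172/51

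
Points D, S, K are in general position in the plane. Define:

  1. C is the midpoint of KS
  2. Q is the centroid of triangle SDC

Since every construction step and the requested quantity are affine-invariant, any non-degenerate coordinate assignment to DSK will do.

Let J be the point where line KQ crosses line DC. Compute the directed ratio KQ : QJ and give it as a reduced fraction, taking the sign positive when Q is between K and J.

Work in coordinates with D = (0, 0), S = (1, 0), K = (0, 1).
1. C is the midpoint of KS ⇒ C = (1/2, 1/2)
2. Q is the centroid of triangle SDC ⇒ Q = (1/2, 1/6)
line KQ meets DC at J = (3/8, 3/8)
Q = K + t·(J−K) with t = 4/3, so KQ:QJ = 4/3:-1/3

KQ:QJ = -4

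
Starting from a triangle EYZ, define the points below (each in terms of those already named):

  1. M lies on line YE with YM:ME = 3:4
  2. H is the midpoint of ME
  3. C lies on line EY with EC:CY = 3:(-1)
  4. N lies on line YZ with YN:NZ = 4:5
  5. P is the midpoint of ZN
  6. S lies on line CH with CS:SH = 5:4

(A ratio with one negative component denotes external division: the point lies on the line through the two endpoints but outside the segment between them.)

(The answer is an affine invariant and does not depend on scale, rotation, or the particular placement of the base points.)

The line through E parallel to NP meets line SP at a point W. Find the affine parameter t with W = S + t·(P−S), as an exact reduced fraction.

Work in coordinates with E = (0, 0), Y = (1, 0), Z = (0, 1).
1. M lies on line YE with YM:ME = 3:4 ⇒ M = (4/7, 0)
2. H is the midpoint of ME ⇒ H = (2/7, 0)
3. C lies on line EY with EC:CY = 3:(-1) ⇒ C = (3/2, 0)
4. N lies on line YZ with YN:NZ = 4:5 ⇒ N = (5/9, 4/9)
5. P is the midpoint of ZN ⇒ P = (5/18, 13/18)
6. S lies on line CH with CS:SH = 5:4 ⇒ S = (52/63, 0)
through E parallel to NP: direction (-5/18, 5/18); meets SP at W = (338/99, -338/99)
W = S + t·(P−S) with t = -52/11

t = -52/11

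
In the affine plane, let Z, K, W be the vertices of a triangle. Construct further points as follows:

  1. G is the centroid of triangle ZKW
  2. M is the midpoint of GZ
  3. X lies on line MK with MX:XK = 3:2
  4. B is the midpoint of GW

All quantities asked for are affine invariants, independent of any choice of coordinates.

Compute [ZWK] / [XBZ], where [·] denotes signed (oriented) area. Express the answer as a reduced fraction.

[ZWK]:[XBZ] = -30/13

Assign Z = (0, 0), K = (1, 0), W = (0, 1) — the answer is frame-independent, so this choice is without loss of generality.
1. G is the centroid of triangle ZKW ⇒ G = (1/3, 1/3)
2. M is the midpoint of GZ ⇒ M = (1/6, 1/6)
3. X lies on line MK with MX:XK = 3:2 ⇒ X = (2/3, 1/15)
4. B is the midpoint of GW ⇒ B = (1/6, 2/3)
2·[ZWK] = -1, 2·[XBZ] = 13/30
[ZWK]:[XBZ] = -1:13/30 = -30/13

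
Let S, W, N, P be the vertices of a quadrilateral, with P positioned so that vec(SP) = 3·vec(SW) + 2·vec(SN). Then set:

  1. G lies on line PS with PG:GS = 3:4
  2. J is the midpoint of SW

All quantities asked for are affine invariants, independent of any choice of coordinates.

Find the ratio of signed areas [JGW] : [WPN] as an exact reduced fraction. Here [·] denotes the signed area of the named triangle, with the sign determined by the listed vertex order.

[JGW]:[WPN] = -1/7

Work in coordinates with S = (0, 0), W = (1, 0), N = (0, 1), P = (3, 2).
1. G lies on line PS with PG:GS = 3:4 ⇒ G = (12/7, 8/7)
2. J is the midpoint of SW ⇒ J = (1/2, 0)
2·[JGW] = -4/7, 2·[WPN] = 4
[JGW]:[WPN] = -4/7:4 = -1/7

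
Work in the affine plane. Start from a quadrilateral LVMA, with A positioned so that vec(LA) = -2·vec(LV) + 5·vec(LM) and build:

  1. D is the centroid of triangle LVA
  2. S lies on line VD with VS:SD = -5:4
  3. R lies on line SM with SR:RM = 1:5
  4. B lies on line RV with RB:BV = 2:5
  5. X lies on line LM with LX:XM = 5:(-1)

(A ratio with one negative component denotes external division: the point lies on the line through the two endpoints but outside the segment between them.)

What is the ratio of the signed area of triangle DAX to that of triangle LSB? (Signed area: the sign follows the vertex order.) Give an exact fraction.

[DAX]:[LSB] = 3/22

Work in coordinates with L = (0, 0), V = (1, 0), M = (0, 1), A = (-2, 5).
1. D is the centroid of triangle LVA ⇒ D = (-1/3, 5/3)
2. S lies on line VD with VS:SD = -5:4 ⇒ S = (-17/3, 25/3)
3. R lies on line SM with SR:RM = 1:5 ⇒ R = (-85/18, 64/9)
4. B lies on line RV with RB:BV = 2:5 ⇒ B = (-389/126, 320/63)
5. X lies on line LM with LX:XM = 5:(-1) ⇒ X = (0, 5/4)
2·[DAX] = -5/12, 2·[LSB] = -55/18
[DAX]:[LSB] = -5/12:-55/18 = 3/22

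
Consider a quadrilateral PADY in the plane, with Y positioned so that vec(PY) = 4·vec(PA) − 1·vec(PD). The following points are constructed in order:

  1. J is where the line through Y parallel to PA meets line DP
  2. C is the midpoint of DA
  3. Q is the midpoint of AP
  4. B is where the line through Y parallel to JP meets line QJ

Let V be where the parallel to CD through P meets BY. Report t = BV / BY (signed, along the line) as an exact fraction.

t = 11/8

Choose coordinates P = (0, 0), A = (1, 0), D = (0, 1), Y = (4, -1).
1. J is where the line through Y parallel to PA meets line DP ⇒ J = (0, -1)
2. C is the midpoint of DA ⇒ C = (1/2, 1/2)
3. Q is the midpoint of AP ⇒ Q = (1/2, 0)
4. B is where the line through Y parallel to JP meets line QJ ⇒ B = (4, 7)
through P parallel to CD: direction (-1/2, 1/2); meets BY at V = (4, -4)
V = B + t·(Y−B) with t = 11/8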